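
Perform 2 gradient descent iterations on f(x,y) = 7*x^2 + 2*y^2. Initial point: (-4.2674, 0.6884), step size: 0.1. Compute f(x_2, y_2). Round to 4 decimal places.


Gradient descent on f(x,y) = 7*x^2 + 2*y^2.
Starting point: (-4.2674, 0.6884), alpha = 0.1
Step 1: grad_x = 2*7*-4.2674 = -59.7436, grad_y = 2*2*0.6884 = 2.7536
  x_1 = -4.2674 - 0.1*-59.7436 = 1.707
  y_1 = 0.6884 - 0.1*2.7536 = 0.413
Step 2: grad_x = 2*7*1.707 = 23.8974, grad_y = 2*2*0.413 = 1.6522
  x_2 = 1.707 - 0.1*23.8974 = -0.6828
  y_2 = 0.413 - 0.1*1.6522 = 0.2478
f(-0.6828, 0.2478) = 7*(-0.6828)^2 + 2*0.2478^2 = 3.3862


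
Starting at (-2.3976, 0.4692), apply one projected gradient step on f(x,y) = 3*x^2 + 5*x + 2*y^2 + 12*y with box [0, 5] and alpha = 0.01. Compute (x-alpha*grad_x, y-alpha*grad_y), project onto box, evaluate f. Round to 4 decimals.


Step 1: Compute gradient at (-2.3976, 0.4692).
grad_x = 2*3*-2.3976 + 5 = -9.3856
grad_y = 2*2*0.4692 + 12 = 13.8768
Step 2: Gradient step.
x_raw = -2.3976 - 0.01*-9.3856 = -2.3037
y_raw = 0.4692 - 0.01*13.8768 = 0.3304
Step 3: Project onto [0, 5].
x_proj = clip(-2.3037) = 0.0
y_proj = clip(0.3304) = 0.3304
Step 4: Evaluate f.
f(0.0, 0.3304) = 4.1836


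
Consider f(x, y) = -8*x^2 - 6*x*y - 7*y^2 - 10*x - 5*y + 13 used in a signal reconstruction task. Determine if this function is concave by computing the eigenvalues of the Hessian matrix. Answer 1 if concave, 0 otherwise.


The Hessian of f(x,y) = -8*x^2 - 6*x*y - 7*y^2 - 10*x - 5*y + 13 is:
H = [[-16, -6], [-6, -14]]
Trace = -16 - 14 = -30
Determinant = -16*-14 - (-6)^2 = 188
Discriminant = (-30)^2 - 4*188 = 148.0
Eigenvalues: lambda_1 = -21.0828, lambda_2 = -8.9172
The function is concave.

1


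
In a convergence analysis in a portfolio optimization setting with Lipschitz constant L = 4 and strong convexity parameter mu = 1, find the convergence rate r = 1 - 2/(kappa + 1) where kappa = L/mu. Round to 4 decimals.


Step 1: Compute the condition number.
kappa = L/mu = 4/1 = 4.0
Step 2: Compute the convergence rate.
r = 1 - 2/(kappa + 1) = 1 - 2*mu/(L + mu) = (L - mu)/(L + mu) = 3/5 = 0.6


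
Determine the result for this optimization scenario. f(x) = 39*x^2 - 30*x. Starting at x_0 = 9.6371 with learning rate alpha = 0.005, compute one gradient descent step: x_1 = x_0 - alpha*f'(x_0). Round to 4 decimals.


We compute the gradient at x_0 and apply the update.
f'(x) = 78*x - 30
f'(9.6371) = 78*9.6371 - 30 = 721.6938
x_1 = 9.6371 - 0.005*721.6938 = 6.0286


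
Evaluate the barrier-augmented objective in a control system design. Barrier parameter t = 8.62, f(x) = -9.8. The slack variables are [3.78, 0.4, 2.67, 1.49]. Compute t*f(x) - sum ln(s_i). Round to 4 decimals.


Step 1: Compute log-barrier.
ln values: [1.3297, -0.9163, 0.9821, 0.3988]
phi = -(1.3297 - 0.9163 + 0.9821 + 0.3988) = -1.7943
Step 2: Compute augmented objective.
t*f(x) = 8.62*-9.8 = -84.476
Total = -84.476 - 1.7943 = -86.2703


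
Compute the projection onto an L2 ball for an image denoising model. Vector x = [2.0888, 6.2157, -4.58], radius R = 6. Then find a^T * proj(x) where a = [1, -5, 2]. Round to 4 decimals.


Step 1: Compute ||x|| (intermediates to 6 decimals).
||x|| = sqrt(2.0888^2 + 6.2157^2 + (-4.58)^2) = 7.998401
Step 2: Project.
Since ||x|| > R, scale = R/||x|| = 6/7.998401 = 0.75015, proj(x) = scale * x
proj(x) = [1.566913, 4.662707, -3.435687]
Step 3: Dot product.
a^T * proj(x) = 1*1.566913 - 5*4.662707 + 2*(-3.435687) = -28.618


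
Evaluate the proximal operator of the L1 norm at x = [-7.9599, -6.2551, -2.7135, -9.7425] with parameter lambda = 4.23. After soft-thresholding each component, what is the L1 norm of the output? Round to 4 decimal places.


Soft-thresholding with lambda = 4.23:
prox(-7.9599) = sign(-7.9599)*max(|-7.9599| - 4.23, 0) = -3.7299
prox(-6.2551) = sign(-6.2551)*max(|-6.2551| - 4.23, 0) = -2.0251
prox(-2.7135) = sign(-2.7135)*max(|-2.7135| - 4.23, 0) = 0.0
prox(-9.7425) = sign(-9.7425)*max(|-9.7425| - 4.23, 0) = -5.5125
prox(x) = [-3.7299, -2.0251, 0.0, -5.5125]
||prox(x)||_1 = 3.7299 + 2.0251 + 0.0 + 5.5125 = 11.2675


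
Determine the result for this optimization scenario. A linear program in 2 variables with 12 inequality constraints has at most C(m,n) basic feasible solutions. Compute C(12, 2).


Each vertex corresponds to some choice of n active constraints out of m, so the number of vertices is at most C(m, n) = m! / (n!(m-n)!).
m = 12, n = 2
Numerator: 12 * 11
Denominator: 2! = 2
C(12, 2) = 66


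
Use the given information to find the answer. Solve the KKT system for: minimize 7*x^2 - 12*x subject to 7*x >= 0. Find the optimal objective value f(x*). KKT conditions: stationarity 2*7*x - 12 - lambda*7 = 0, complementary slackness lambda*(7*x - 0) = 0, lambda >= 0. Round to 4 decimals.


Step 1: Try lambda = 0 (constraint inactive).
Stationarity: 2*7*x - 12 = 0
x* = 12/(2*7) = 6/7 = 0.8571 (rounded; the exact value 6/7 is used below)
Check constraint: 7*0.8571 = 5.9997 >= 0 -- satisfied.
Step 2: Compute optimal value.
f(x*) = 7*(6/7)^2 - 12*(6/7) = -5.1429


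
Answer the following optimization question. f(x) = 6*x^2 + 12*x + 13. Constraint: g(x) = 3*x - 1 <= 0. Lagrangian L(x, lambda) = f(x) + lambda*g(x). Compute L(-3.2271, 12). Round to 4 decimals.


Step 1: Evaluate f(x).
f(-3.2271) = 6*(-3.2271)^2 + 12*(-3.2271) + 13 = 36.7598
Step 2: Evaluate g(x).
g(-3.2271) = 3*-3.2271 - 1 = -10.6813
Step 3: Compute Lagrangian.
L = 36.7598 + 12*-10.6813 = -91.4158


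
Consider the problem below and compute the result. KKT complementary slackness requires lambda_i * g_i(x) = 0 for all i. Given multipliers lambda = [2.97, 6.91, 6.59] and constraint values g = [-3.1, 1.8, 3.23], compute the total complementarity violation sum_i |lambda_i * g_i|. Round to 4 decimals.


KKT complementary slackness check:
lambda_1 * g_1 = 2.97 * -3.1 = -9.207
lambda_2 * g_2 = 6.91 * 1.8 = 12.438
lambda_3 * g_3 = 6.59 * 3.23 = 21.2857
Total violation = 9.207 + 12.438 + 21.2857 = 42.9307


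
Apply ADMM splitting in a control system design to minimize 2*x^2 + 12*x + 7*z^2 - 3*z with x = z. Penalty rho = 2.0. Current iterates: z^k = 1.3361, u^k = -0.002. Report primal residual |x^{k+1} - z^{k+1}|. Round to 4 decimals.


ADMM iteration with rho = 2.0, z^k = 1.3361, u^k = -0.002
Step 1: x-update.
Minimize 2*x^2 + 12*x + (2.0/2)*(x - 1.3361 - 0.002)^2
FOC: (2*2 + 2.0)*x = -12 + 2.0*(1.3361 + 0.002)
x^{k+1} = -1.554
Step 2: z-update.
Minimize 7*z^2 - 3*z + (2.0/2)*(-1.554 - z - 0.002)^2
FOC: (2*7 + 2.0)*z = 3 + 2.0*(-1.554 - 0.002)
z^{k+1} = -0.007
Step 3: u-update.
u^{k+1} = -0.002 - 1.554 + 0.007 = -1.549
Step 4: Primal residual = |-1.554 + 0.007| = 1.547


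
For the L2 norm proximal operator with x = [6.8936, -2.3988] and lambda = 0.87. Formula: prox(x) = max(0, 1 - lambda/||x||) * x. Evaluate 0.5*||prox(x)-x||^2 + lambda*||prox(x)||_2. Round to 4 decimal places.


Step 1: Compute ||x||.
||x|| = 7.299
Step 2: Compute scaling factor.
scale = max(0, 1 - 0.87/7.299) = 0.8808
Step 3: prox(x) = [6.0719, -2.1129]
||prox(x)|| = 6.429
Step 4: Proximal objective.
0.5*||prox-x||^2 = 0.3785
lambda*||prox|| = 5.5932
Total = 5.9717


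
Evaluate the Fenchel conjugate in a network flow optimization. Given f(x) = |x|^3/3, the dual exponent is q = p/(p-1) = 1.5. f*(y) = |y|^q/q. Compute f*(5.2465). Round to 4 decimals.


The conjugate exponent q satisfies 1/p + 1/q = 1.
p = 3, so q = 3/(3 - 1) = 1.5
|y|^q = 5.2465^1.5 = 12.0172
f*(5.2465) = 12.0172 / 1.5 = 8.0115


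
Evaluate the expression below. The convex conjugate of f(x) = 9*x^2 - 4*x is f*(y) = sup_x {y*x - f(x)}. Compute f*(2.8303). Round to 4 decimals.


f*(y) = sup_x {y*x - a*x^2 - b*x} = sup_x {(y-b)*x - a*x^2}
FOC: (y - b) - 2a*x = 0 => x* = (y - b)/(2a)
x* = (2.8303 + 4)/(2*9) = 0.3795
f*(2.8303) = (y-b)^2/(4a) = (2.8303 + 4)^2/(4*9)
= 46.653/36 = 1.2959


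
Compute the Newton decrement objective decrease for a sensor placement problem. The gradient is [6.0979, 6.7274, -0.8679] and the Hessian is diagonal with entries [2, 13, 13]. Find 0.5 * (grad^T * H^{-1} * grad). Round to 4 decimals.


Step 1: H is diagonal, so H^(-1) * g = [3.049, 0.5175, -0.0668].
Step 2: g^T H^(-1) g = sum_i g_i^2 / H_ii
  = (6.0979)^2/2 + (6.7274)^2/13 + (-0.8679)^2/13
  = 18.5922 + 3.4814 + 0.0579 = 22.1315
Step 3: Objective decrease = 0.5 * g^T H^(-1) g = 11.0658


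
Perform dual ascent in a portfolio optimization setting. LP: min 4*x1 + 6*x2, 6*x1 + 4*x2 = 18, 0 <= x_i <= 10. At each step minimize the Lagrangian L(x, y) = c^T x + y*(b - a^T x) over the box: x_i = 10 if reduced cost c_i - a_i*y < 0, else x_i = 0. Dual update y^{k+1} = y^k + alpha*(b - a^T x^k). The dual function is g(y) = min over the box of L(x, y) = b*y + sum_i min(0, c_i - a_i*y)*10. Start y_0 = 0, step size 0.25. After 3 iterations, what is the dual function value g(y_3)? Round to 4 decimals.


Dual ascent for LP: min 4*x1 + 6*x2, 6*x1 + 4*x2 = 18, 0 <= x_i <= 10
Step 1: y^k = 0.0, reduced costs: (4.0, 6.0)
  x^k = (0.0, 0.0), subgradient = b - a^T x = 18.0
  y^{k+1} = 0.0 + 0.25*18.0 = 4.5
Step 2: y^k = 4.5, reduced costs: (-23.0, -12.0)
  x^k = (10.0, 10.0), subgradient = b - a^T x = -82.0
  y^{k+1} = 4.5 + 0.25*-82.0 = -16.0
Step 3: y^k = -16.0, reduced costs: (100.0, 70.0)
  x^k = (0.0, 0.0), subgradient = b - a^T x = 18.0
  y^{k+1} = -16.0 + 0.25*18.0 = -11.5
Dual objective at y_3 = -11.5: reduced costs (73.0, 52.0), box minimizer x = (0.0, 0.0)
g(y_3) = b*y + (c1 - a1*y)*x1 + (c2 - a2*y)*x2 = 18*(-11.5) + 73.0*0.0 + 52.0*0.0 = -207.0 + 0.0 + 0.0 = -207.0


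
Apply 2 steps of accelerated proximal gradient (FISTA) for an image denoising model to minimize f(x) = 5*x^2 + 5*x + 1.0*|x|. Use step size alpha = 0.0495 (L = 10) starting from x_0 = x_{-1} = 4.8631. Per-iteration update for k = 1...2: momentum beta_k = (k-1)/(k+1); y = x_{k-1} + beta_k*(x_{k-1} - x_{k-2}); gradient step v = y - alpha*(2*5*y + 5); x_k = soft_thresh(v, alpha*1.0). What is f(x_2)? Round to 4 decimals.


FISTA on f(x) = 5*x^2 + 5*x + 1.0*|x|
L = 10, alpha = 0.0495
Iteration 1: beta = 0.0, y = 4.8631 + 0.0*(4.8631 - 4.8631) = 4.8631
  grad(y) = 53.631, v = y - alpha*grad = 2.2084
  prox(v) = soft_thresh(2.2084, 0.0495) = 2.1589
Iteration 2: beta = 0.3333, y = 2.1589 + 0.3333*(2.1589 - 4.8631) = 1.2575
  grad(y) = 17.5745, v = y - alpha*grad = 0.3875
  prox(v) = soft_thresh(0.3875, 0.0495) = 0.338
f(x_2) = 5*0.338^2 + 5*0.338 + 1.0*|0.338| = 2.5994


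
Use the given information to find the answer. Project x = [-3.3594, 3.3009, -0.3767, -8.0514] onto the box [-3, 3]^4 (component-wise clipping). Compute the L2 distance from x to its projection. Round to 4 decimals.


Project each component onto [-3, 3].
clip(-3.3594) = -3.0, clip(3.3009) = 3.0, clip(-0.3767) = -0.3767, clip(-8.0514) = -3.0
Projection = [-3.0, 3.0, -0.3767, -3.0]
Squared diffs: [0.1292, 0.0905, 0.0, 25.5166]
Distance = sqrt(25.7363) = 5.0731


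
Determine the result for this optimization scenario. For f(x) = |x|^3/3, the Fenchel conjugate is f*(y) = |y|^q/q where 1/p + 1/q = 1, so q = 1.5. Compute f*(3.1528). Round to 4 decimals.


The conjugate exponent q satisfies 1/p + 1/q = 1.
p = 3, so q = 3/(3 - 1) = 1.5
|y|^q = 3.1528^1.5 = 5.5982
f*(3.1528) = 5.5982 / 1.5 = 3.7321


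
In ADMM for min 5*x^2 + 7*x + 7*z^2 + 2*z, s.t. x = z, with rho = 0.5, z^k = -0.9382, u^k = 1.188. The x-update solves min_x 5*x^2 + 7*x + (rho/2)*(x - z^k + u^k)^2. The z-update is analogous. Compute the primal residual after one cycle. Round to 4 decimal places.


ADMM iteration with rho = 0.5, z^k = -0.9382, u^k = 1.188
Step 1: x-update.
Minimize 5*x^2 + 7*x + (0.5/2)*(x + 0.9382 + 1.188)^2
FOC: (2*5 + 0.5)*x = -7 + 0.5*(-0.9382 - 1.188)
x^{k+1} = -0.7679
Step 2: z-update.
Minimize 7*z^2 + 2*z + (0.5/2)*(-0.7679 - z + 1.188)^2
FOC: (2*7 + 0.5)*z = -2 + 0.5*(-0.7679 + 1.188)
z^{k+1} = -0.1234
Step 3: u-update.
u^{k+1} = 1.188 - 0.7679 + 0.1234 = 0.5435
Step 4: Primal residual = |-0.7679 + 0.1234| = 0.6445


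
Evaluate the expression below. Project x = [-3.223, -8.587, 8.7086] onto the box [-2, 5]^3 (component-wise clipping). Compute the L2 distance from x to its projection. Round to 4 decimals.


Project each component onto [-2, 5].
clip(-3.223) = -2.0, clip(-8.587) = -2.0, clip(8.7086) = 5.0
Projection = [-2.0, -2.0, 5.0]
Squared diffs: [1.4957, 43.3886, 13.7537]
Distance = sqrt(58.638) = 7.6575


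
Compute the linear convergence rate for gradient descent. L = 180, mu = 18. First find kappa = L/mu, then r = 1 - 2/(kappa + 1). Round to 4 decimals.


Step 1: Compute the condition number.
kappa = L/mu = 180/18 = 10.0
Step 2: Compute the convergence rate.
r = 1 - 2/(kappa + 1) = 1 - 2*mu/(L + mu) = (L - mu)/(L + mu) = 162/198 = 0.8182


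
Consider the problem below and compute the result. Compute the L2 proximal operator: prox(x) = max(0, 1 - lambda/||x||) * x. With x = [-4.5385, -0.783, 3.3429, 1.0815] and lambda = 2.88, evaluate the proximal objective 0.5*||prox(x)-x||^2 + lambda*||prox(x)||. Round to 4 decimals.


Step 1: Compute ||x||.
||x|| = 5.7927
Step 2: Compute scaling factor.
scale = max(0, 1 - 2.88/5.7927) = 0.5028
Step 3: prox(x) = [-2.2821, -0.3937, 1.6809, 0.5438]
||prox(x)|| = 2.9127
Step 4: Proximal objective.
0.5*||prox-x||^2 = 4.1472
lambda*||prox|| = 8.3886
Total = 12.5359


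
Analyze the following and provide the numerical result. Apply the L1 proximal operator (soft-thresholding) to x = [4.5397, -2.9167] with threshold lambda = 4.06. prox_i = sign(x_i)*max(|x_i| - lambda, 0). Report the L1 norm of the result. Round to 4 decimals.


Soft-thresholding with lambda = 4.06:
prox(4.5397) = sign(4.5397)*max(|4.5397| - 4.06, 0) = 0.4797
prox(-2.9167) = sign(-2.9167)*max(|-2.9167| - 4.06, 0) = 0.0
prox(x) = [0.4797, 0.0]
||prox(x)||_1 = 0.4797 + 0.0 = 0.4797


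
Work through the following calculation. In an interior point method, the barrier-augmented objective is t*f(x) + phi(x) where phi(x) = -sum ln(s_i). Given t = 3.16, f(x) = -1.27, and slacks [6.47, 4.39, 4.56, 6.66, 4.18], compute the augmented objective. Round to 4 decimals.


Step 1: Compute log-barrier.
ln values: [1.8672, 1.4793, 1.5173, 1.8961, 1.4303]
phi = -(1.8672 + 1.4793 + 1.5173 + 1.8961 + 1.4303) = -8.1903
Step 2: Compute augmented objective.
t*f(x) = 3.16*-1.27 = -4.0132
Total = -4.0132 - 8.1903 = -12.2035


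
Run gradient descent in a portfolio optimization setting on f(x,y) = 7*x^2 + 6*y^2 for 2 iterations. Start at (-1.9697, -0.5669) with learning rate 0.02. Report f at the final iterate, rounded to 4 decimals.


Gradient descent on f(x,y) = 7*x^2 + 6*y^2.
Starting point: (-1.9697, -0.5669), alpha = 0.02
Step 1: grad_x = 2*7*-1.9697 = -27.5758, grad_y = 2*6*-0.5669 = -6.8028
  x_1 = -1.9697 - 0.02*-27.5758 = -1.4182
  y_1 = -0.5669 - 0.02*-6.8028 = -0.4308
Step 2: grad_x = 2*7*-1.4182 = -19.8546, grad_y = 2*6*-0.4308 = -5.1701
  x_2 = -1.4182 - 0.02*-19.8546 = -1.0211
  y_2 = -0.4308 - 0.02*-5.1701 = -0.3274
f(-1.0211, -0.3274) = 7*(-1.0211)^2 + 6*(-0.3274)^2 = 7.9417


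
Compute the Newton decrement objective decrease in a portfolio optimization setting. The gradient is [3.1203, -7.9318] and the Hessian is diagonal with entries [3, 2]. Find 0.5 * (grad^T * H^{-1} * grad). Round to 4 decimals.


Step 1: H is diagonal, so H^(-1) * g = [1.0401, -3.9659].
Step 2: g^T H^(-1) g = sum_i g_i^2 / H_ii
  = (3.1203)^2/3 + (-7.9318)^2/2
  = 3.2454 + 31.4567 = 34.7021
Step 3: Objective decrease = 0.5 * g^T H^(-1) g = 17.3511


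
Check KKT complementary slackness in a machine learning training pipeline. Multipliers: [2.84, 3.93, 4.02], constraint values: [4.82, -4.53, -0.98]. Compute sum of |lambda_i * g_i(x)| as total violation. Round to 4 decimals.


KKT complementary slackness check:
lambda_1 * g_1 = 2.84 * 4.82 = 13.6888
lambda_2 * g_2 = 3.93 * -4.53 = -17.8029
lambda_3 * g_3 = 4.02 * -0.98 = -3.9396
Total violation = 13.6888 + 17.8029 + 3.9396 = 35.4313


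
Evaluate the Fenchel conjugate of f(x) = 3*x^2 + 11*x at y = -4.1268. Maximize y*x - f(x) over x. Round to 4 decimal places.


f*(y) = sup_x {y*x - a*x^2 - b*x} = sup_x {(y-b)*x - a*x^2}
FOC: (y - b) - 2a*x = 0 => x* = (y - b)/(2a)
x* = (-4.1268 - 11)/(2*3) = -2.5211
f*(-4.1268) = (y-b)^2/(4a) = (-4.1268 - 11)^2/(4*3)
= 228.8201/12 = 19.0683


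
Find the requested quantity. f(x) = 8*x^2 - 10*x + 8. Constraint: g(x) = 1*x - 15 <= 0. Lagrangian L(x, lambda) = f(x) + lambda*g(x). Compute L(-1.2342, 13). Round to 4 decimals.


Step 1: Evaluate f(x).
f(-1.2342) = 8*(-1.2342)^2 - 10*(-1.2342) + 8 = 32.528
Step 2: Evaluate g(x).
g(-1.2342) = 1*-1.2342 - 15 = -16.2342
Step 3: Compute Lagrangian.
L = 32.528 + 13*-16.2342 = -178.5166


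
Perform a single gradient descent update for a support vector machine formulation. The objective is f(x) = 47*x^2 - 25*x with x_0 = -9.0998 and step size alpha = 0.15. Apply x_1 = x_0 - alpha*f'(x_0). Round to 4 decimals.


We compute the gradient at x_0 and apply the update.
f'(x) = 94*x - 25
f'(-9.0998) = 94*-9.0998 - 25 = -880.3812
x_1 = -9.0998 - 0.15*-880.3812 = 122.9574


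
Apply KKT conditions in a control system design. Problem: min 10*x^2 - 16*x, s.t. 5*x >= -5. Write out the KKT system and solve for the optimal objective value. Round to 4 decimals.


Step 1: Try lambda = 0 (constraint inactive).
Stationarity: 2*10*x - 16 = 0
x* = 16/(2*10) = 0.8
Check constraint: 5*0.8 = 4.0 >= -5 -- satisfied.
Step 2: Compute optimal value.
f(x*) = 10*0.8^2 - 16*0.8 = -6.4


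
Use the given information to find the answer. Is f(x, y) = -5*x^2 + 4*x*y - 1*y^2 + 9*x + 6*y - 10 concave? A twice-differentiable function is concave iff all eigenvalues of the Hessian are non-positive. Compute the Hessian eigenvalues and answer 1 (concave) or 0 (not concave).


The Hessian of f(x,y) = -5*x^2 + 4*x*y - 1*y^2 + 9*x + 6*y - 10 is:
H = [[-10, 4], [4, -2]]
Trace = -10 - 2 = -12
Determinant = -10*-2 - (4)^2 = 4
Discriminant = (-12)^2 - 4*4 = 128.0
Eigenvalues: lambda_1 = -11.6569, lambda_2 = -0.3431
The function is concave.

1


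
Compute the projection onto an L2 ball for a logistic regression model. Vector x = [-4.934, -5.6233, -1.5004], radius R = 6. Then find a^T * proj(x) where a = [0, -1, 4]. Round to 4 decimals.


Step 1: Compute ||x|| (intermediates to 6 decimals).
||x|| = sqrt((-4.934)^2 + (-5.6233)^2 + (-1.5004)^2) = 7.63001
Step 2: Project.
Since ||x|| > R, scale = R/||x|| = 6/7.63001 = 0.786369, proj(x) = scale * x
proj(x) = [-3.879945, -4.421989, -1.179868]
Step 3: Dot product.
a^T * proj(x) = 0*(-3.879945) - 1*(-4.421989) + 4*(-1.179868) = -0.2975


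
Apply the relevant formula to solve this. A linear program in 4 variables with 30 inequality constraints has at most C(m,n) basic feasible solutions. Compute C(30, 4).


Each vertex corresponds to some choice of n active constraints out of m, so the number of vertices is at most C(m, n) = m! / (n!(m-n)!).
m = 30, n = 4
Numerator: 30 * 29 * 28 * 27
Denominator: 4! = 24
C(30, 4) = 27405


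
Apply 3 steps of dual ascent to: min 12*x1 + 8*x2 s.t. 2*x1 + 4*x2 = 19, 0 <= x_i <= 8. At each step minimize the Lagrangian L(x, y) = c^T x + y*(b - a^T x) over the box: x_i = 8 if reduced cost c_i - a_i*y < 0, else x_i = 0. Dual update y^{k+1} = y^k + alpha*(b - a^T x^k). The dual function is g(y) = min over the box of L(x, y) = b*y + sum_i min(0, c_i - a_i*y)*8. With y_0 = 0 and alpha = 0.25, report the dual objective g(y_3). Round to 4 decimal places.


Dual ascent for LP: min 12*x1 + 8*x2, 2*x1 + 4*x2 = 19, 0 <= x_i <= 8
Step 1: y^k = 0.0, reduced costs: (12.0, 8.0)
  x^k = (0.0, 0.0), subgradient = b - a^T x = 19.0
  y^{k+1} = 0.0 + 0.25*19.0 = 4.75
Step 2: y^k = 4.75, reduced costs: (2.5, -11.0)
  x^k = (0.0, 8.0), subgradient = b - a^T x = -13.0
  y^{k+1} = 4.75 + 0.25*-13.0 = 1.5
Step 3: y^k = 1.5, reduced costs: (9.0, 2.0)
  x^k = (0.0, 0.0), subgradient = b - a^T x = 19.0
  y^{k+1} = 1.5 + 0.25*19.0 = 6.25
Dual objective at y_3 = 6.25: reduced costs (-0.5, -17.0), box minimizer x = (8.0, 8.0)
g(y_3) = b*y + (c1 - a1*y)*x1 + (c2 - a2*y)*x2 = 19*6.25 + (-0.5)*8.0 + (-17.0)*8.0 = 118.75 - 4.0 - 136.0 = -21.25


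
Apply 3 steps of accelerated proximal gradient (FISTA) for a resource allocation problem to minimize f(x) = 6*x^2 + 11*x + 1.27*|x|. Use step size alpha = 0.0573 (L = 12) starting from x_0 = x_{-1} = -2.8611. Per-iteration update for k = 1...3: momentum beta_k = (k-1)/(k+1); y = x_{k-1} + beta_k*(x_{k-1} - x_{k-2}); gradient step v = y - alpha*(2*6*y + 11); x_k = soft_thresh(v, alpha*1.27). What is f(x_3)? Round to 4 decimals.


FISTA on f(x) = 6*x^2 + 11*x + 1.27*|x|
L = 12, alpha = 0.0573
Iteration 1: beta = 0.0, y = -2.8611 + 0.0*(-2.8611 + 2.8611) = -2.8611
  grad(y) = -23.3332, v = y - alpha*grad = -1.5241
  prox(v) = soft_thresh(-1.5241, 0.0728) = -1.4513
Iteration 2: beta = 0.3333, y = -1.4513 + 0.3333*(-1.4513 + 2.8611) = -0.9814
  grad(y) = -0.777, v = y - alpha*grad = -0.9369
  prox(v) = soft_thresh(-0.9369, 0.0728) = -0.8641
Iteration 3: beta = 0.5, y = -0.8641 + 0.5*(-0.8641 + 1.4513) = -0.5705
  grad(y) = 4.1538, v = y - alpha*grad = -0.8085
  prox(v) = soft_thresh(-0.8085, 0.0728) = -0.7358
f(x_3) = 6*(-0.7358)^2 + 11*(-0.7358) + 1.27*|-0.7358| = -3.9109


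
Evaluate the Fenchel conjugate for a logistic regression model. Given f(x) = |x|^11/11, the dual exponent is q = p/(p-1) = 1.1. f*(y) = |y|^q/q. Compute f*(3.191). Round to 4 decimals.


The conjugate exponent q satisfies 1/p + 1/q = 1.
p = 11, so q = 11/(11 - 1) = 1.1
|y|^q = 3.191^1.1 = 3.5836
f*(3.191) = 3.5836 / 1.1 = 3.2578


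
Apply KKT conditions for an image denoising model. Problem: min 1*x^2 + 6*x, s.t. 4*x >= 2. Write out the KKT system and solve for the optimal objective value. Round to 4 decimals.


Step 1: Try lambda = 0 (constraint inactive).
x_unc = -6/(2*1) = -3.0
Check: 4*-3.0 = -12.0 < 2 -- violated!
Step 2: Constraint must be active: 4*x = 2
x* = 2/4 = 0.5
lambda = (2*1*0.5 + 6)/4 = 1.75
Step 3: Compute optimal value.
f(x*) = 1*0.5^2 + 6*0.5 = 3.25


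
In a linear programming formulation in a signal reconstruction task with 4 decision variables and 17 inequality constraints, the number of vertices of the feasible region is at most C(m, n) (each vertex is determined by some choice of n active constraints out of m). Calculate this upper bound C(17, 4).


Each vertex corresponds to some choice of n active constraints out of m, so the number of vertices is at most C(m, n) = m! / (n!(m-n)!).
m = 17, n = 4
Numerator: 17 * 16 * 15 * 14
Denominator: 4! = 24
C(17, 4) = 2380


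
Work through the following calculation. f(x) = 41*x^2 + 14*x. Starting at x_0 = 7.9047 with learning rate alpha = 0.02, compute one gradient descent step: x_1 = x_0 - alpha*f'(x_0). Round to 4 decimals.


We compute the gradient at x_0 and apply the update.
f'(x) = 82*x + 14
f'(7.9047) = 82*7.9047 + 14 = 662.1854
x_1 = 7.9047 - 0.02*662.1854 = -5.339


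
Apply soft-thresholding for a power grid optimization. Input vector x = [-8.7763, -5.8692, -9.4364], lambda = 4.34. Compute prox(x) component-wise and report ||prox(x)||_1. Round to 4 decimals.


Soft-thresholding with lambda = 4.34:
prox(-8.7763) = sign(-8.7763)*max(|-8.7763| - 4.34, 0) = -4.4363
prox(-5.8692) = sign(-5.8692)*max(|-5.8692| - 4.34, 0) = -1.5292
prox(-9.4364) = sign(-9.4364)*max(|-9.4364| - 4.34, 0) = -5.0964
prox(x) = [-4.4363, -1.5292, -5.0964]
||prox(x)||_1 = 4.4363 + 1.5292 + 5.0964 = 11.0619


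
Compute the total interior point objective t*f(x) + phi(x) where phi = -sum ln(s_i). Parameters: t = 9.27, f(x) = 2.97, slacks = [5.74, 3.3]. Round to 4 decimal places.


Step 1: Compute log-barrier.
ln values: [1.7475, 1.1939]
phi = -(1.7475 + 1.1939) = -2.9414
Step 2: Compute augmented objective.
t*f(x) = 9.27*2.97 = 27.5319
Total = 27.5319 - 2.9414 = 24.5905


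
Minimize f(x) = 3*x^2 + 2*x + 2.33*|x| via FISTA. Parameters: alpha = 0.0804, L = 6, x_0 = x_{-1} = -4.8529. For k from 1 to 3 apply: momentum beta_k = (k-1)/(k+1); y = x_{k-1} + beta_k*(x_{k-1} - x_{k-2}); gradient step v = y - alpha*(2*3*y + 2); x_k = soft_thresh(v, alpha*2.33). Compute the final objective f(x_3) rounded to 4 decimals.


FISTA on f(x) = 3*x^2 + 2*x + 2.33*|x|
L = 6, alpha = 0.0804
Iteration 1: beta = 0.0, y = -4.8529 + 0.0*(-4.8529 + 4.8529) = -4.8529
  grad(y) = -27.1174, v = y - alpha*grad = -2.6727
  prox(v) = soft_thresh(-2.6727, 0.1873) = -2.4853
Iteration 2: beta = 0.3333, y = -2.4853 + 0.3333*(-2.4853 + 4.8529) = -1.6961
  grad(y) = -8.1768, v = y - alpha*grad = -1.0387
  prox(v) = soft_thresh(-1.0387, 0.1873) = -0.8514
Iteration 3: beta = 0.5, y = -0.8514 + 0.5*(-0.8514 + 2.4853) = -0.0344
  grad(y) = 1.7935, v = y - alpha*grad = -0.1786
  prox(v) = soft_thresh(-0.1786, 0.1873) = 0.0
f(x_3) = 3*0.0^2 + 2*0.0 + 2.33*|0.0| = 0.0


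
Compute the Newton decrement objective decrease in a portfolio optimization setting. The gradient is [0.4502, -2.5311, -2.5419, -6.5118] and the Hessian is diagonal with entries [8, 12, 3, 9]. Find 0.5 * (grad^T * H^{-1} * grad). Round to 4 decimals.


Step 1: H is diagonal, so H^(-1) * g = [0.0563, -0.2109, -0.8473, -0.7235].
Step 2: g^T H^(-1) g = sum_i g_i^2 / H_ii
  = (0.4502)^2/8 + (-2.5311)^2/12 + (-2.5419)^2/3 + (-6.5118)^2/9
  = 0.0253 + 0.5339 + 2.1538 + 4.7115 = 7.4245
Step 3: Objective decrease = 0.5 * g^T H^(-1) g = 3.7122


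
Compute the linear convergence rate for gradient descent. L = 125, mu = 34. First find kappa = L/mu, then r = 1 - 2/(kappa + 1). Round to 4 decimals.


Step 1: Compute the condition number.
kappa = L/mu = 125/34 = 3.6765
Step 2: Compute the convergence rate.
r = 1 - 2/(kappa + 1) = 1 - 2*mu/(L + mu) = (L - mu)/(L + mu) = 91/159 = 0.5723


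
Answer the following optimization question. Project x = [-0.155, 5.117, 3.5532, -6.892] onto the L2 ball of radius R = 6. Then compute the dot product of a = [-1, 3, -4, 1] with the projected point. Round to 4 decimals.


Step 1: Compute ||x|| (intermediates to 6 decimals).
||x|| = sqrt((-0.155)^2 + 5.117^2 + 3.5532^2 + (-6.892)^2) = 9.291534
Step 2: Project.
Since ||x|| > R, scale = R/||x|| = 6/9.291534 = 0.645749, proj(x) = scale * x
proj(x) = [-0.100091, 3.304298, 2.294475, -4.450502]
Step 3: Dot product.
a^T * proj(x) = -1*(-0.100091) + 3*3.304298 - 4*2.294475 + 1*(-4.450502) = -3.6154


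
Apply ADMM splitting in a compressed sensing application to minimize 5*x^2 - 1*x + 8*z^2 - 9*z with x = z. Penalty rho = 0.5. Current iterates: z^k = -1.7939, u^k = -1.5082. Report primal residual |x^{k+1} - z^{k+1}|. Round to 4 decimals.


ADMM iteration with rho = 0.5, z^k = -1.7939, u^k = -1.5082
Step 1: x-update.
Minimize 5*x^2 - 1*x + (0.5/2)*(x + 1.7939 - 1.5082)^2
FOC: (2*5 + 0.5)*x = 1 + 0.5*(-1.7939 + 1.5082)
x^{k+1} = 0.0816
Step 2: z-update.
Minimize 8*z^2 - 9*z + (0.5/2)*(0.0816 - z - 1.5082)^2
FOC: (2*8 + 0.5)*z = 9 + 0.5*(0.0816 - 1.5082)
z^{k+1} = 0.5022
Step 3: u-update.
u^{k+1} = -1.5082 + 0.0816 - 0.5022 = -1.9288
Step 4: Primal residual = |0.0816 - 0.5022| = 0.4206


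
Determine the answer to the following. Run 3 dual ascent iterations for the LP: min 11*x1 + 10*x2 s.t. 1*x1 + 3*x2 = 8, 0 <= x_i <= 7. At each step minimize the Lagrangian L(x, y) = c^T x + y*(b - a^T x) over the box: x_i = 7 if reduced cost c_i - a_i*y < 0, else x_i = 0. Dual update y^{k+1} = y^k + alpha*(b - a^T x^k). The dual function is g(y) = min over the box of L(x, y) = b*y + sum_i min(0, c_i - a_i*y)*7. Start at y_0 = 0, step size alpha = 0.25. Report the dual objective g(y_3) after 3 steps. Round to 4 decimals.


Dual ascent for LP: min 11*x1 + 10*x2, 1*x1 + 3*x2 = 8, 0 <= x_i <= 7
Step 1: y^k = 0.0, reduced costs: (11.0, 10.0)
  x^k = (0.0, 0.0), subgradient = b - a^T x = 8.0
  y^{k+1} = 0.0 + 0.25*8.0 = 2.0
Step 2: y^k = 2.0, reduced costs: (9.0, 4.0)
  x^k = (0.0, 0.0), subgradient = b - a^T x = 8.0
  y^{k+1} = 2.0 + 0.25*8.0 = 4.0
Step 3: y^k = 4.0, reduced costs: (7.0, -2.0)
  x^k = (0.0, 7.0), subgradient = b - a^T x = -13.0
  y^{k+1} = 4.0 + 0.25*-13.0 = 0.75
Dual objective at y_3 = 0.75: reduced costs (10.25, 7.75), box minimizer x = (0.0, 0.0)
g(y_3) = b*y + (c1 - a1*y)*x1 + (c2 - a2*y)*x2 = 8*0.75 + 10.25*0.0 + 7.75*0.0 = 6.0 + 0.0 + 0.0 = 6.0


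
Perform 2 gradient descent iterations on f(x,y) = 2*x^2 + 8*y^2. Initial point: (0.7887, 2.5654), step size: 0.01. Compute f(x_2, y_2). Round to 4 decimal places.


Gradient descent on f(x,y) = 2*x^2 + 8*y^2.
Starting point: (0.7887, 2.5654), alpha = 0.01
Step 1: grad_x = 2*2*0.7887 = 3.1548, grad_y = 2*8*2.5654 = 41.0464
  x_1 = 0.7887 - 0.01*3.1548 = 0.7572
  y_1 = 2.5654 - 0.01*41.0464 = 2.1549
Step 2: grad_x = 2*2*0.7572 = 3.0286, grad_y = 2*8*2.1549 = 34.479
  x_2 = 0.7572 - 0.01*3.0286 = 0.7269
  y_2 = 2.1549 - 0.01*34.479 = 1.8101
f(0.7269, 1.8101) = 2*0.7269^2 + 8*1.8101^2 = 27.2697


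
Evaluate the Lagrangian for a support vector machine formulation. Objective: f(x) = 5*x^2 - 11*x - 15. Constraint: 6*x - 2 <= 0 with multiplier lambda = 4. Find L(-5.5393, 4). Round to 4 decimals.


Step 1: Evaluate f(x).
f(-5.5393) = 5*(-5.5393)^2 - 11*(-5.5393) - 15 = 199.3515
Step 2: Evaluate g(x).
g(-5.5393) = 6*-5.5393 - 2 = -35.2358
Step 3: Compute Lagrangian.
L = 199.3515 + 4*-35.2358 = 58.4083


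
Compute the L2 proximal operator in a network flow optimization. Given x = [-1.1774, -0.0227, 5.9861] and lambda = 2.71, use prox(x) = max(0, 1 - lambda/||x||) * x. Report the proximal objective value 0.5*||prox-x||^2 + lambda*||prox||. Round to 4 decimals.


Step 1: Compute ||x||.
||x|| = 6.1008
Step 2: Compute scaling factor.
scale = max(0, 1 - 2.71/6.1008) = 0.5558
Step 3: prox(x) = [-0.6544, -0.0126, 3.3271]
||prox(x)|| = 3.3908
Step 4: Proximal objective.
0.5*||prox-x||^2 = 3.6721
lambda*||prox|| = 9.1891
Total = 12.8612


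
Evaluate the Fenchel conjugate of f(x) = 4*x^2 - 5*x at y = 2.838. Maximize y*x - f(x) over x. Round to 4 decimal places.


f*(y) = sup_x {y*x - a*x^2 - b*x} = sup_x {(y-b)*x - a*x^2}
FOC: (y - b) - 2a*x = 0 => x* = (y - b)/(2a)
x* = (2.838 + 5)/(2*4) = 0.9798
f*(2.838) = (y-b)^2/(4a) = (2.838 + 5)^2/(4*4)
= 61.4342/16 = 3.8396


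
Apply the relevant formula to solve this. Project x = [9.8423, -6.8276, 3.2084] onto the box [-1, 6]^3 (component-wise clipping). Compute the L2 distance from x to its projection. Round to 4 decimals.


Project each component onto [-1, 6].
clip(9.8423) = 6.0, clip(-6.8276) = -1.0, clip(3.2084) = 3.2084
Projection = [6.0, -1.0, 3.2084]
Squared diffs: [14.7633, 33.9609, 0.0]
Distance = sqrt(48.7242) = 6.9803


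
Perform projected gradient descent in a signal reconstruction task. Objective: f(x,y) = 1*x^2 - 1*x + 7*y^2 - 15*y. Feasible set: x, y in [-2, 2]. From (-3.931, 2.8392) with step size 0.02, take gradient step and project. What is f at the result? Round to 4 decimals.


Step 1: Compute gradient at (-3.931, 2.8392).
grad_x = 2*1*-3.931 - 1 = -8.862
grad_y = 2*7*2.8392 - 15 = 24.7488
Step 2: Gradient step.
x_raw = -3.931 - 0.02*-8.862 = -3.7538
y_raw = 2.8392 - 0.02*24.7488 = 2.3442
Step 3: Project onto [-2, 2].
x_proj = clip(-3.7538) = -2.0
y_proj = clip(2.3442) = 2.0
Step 4: Evaluate f.
f(-2.0, 2.0) = 4.0


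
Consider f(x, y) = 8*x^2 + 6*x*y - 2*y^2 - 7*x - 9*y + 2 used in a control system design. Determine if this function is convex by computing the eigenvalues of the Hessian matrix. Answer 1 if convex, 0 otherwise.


The Hessian of f(x,y) = 8*x^2 + 6*x*y - 2*y^2 - 7*x - 9*y + 2 is:
H = [[16, 6], [6, -4]]
Trace = 16 - 4 = 12
Determinant = 16*-4 - (6)^2 = -100
Discriminant = (12)^2 - 4*-100 = 544.0
Eigenvalues: lambda_1 = -5.6619, lambda_2 = 17.6619
The function is not convex.

0


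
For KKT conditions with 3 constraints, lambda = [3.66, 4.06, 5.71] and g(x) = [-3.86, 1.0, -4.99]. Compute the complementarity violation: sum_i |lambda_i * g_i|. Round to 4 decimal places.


KKT complementary slackness check:
lambda_1 * g_1 = 3.66 * -3.86 = -14.1276
lambda_2 * g_2 = 4.06 * 1.0 = 4.06
lambda_3 * g_3 = 5.71 * -4.99 = -28.4929
Total violation = 14.1276 + 4.06 + 28.4929 = 46.6805


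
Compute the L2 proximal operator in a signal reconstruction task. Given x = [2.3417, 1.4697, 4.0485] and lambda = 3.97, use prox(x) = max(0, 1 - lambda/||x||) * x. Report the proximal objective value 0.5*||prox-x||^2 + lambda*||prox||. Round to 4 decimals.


Step 1: Compute ||x||.
||x|| = 4.9024
Step 2: Compute scaling factor.
scale = max(0, 1 - 3.97/4.9024) = 0.1902
Step 3: prox(x) = [0.4454, 0.2795, 0.77]
||prox(x)|| = 0.9324
Step 4: Proximal objective.
0.5*||prox-x||^2 = 7.8805
lambda*||prox|| = 3.7016
Total = 11.5822


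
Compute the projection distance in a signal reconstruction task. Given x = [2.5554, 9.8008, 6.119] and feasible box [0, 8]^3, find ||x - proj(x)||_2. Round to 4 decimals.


Project each component onto [0, 8].
clip(2.5554) = 2.5554, clip(9.8008) = 8.0, clip(6.119) = 6.119
Projection = [2.5554, 8.0, 6.119]
Squared diffs: [0.0, 3.2429, 0.0]
Distance = sqrt(3.2429) = 1.8008


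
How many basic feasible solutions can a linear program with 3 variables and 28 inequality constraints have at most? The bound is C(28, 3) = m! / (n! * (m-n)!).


Each vertex corresponds to some choice of n active constraints out of m, so the number of vertices is at most C(m, n) = m! / (n!(m-n)!).
m = 28, n = 3
Numerator: 28 * 27 * 26
Denominator: 3! = 6
C(28, 3) = 3276


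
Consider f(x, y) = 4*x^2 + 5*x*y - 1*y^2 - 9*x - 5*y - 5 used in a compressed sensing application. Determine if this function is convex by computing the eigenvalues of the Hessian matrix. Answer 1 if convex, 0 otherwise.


The Hessian of f(x,y) = 4*x^2 + 5*x*y - 1*y^2 - 9*x - 5*y - 5 is:
H = [[8, 5], [5, -2]]
Trace = 8 - 2 = 6
Determinant = 8*-2 - (5)^2 = -41
Discriminant = (6)^2 - 4*-41 = 200.0
Eigenvalues: lambda_1 = -4.0711, lambda_2 = 10.0711
The function is not convex.

0


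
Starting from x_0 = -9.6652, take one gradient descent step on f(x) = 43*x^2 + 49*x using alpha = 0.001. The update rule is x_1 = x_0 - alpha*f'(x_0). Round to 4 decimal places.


We compute the gradient at x_0 and apply the update.
f'(x) = 86*x + 49
f'(-9.6652) = 86*-9.6652 + 49 = -782.2072
x_1 = -9.6652 - 0.001*-782.2072 = -8.883


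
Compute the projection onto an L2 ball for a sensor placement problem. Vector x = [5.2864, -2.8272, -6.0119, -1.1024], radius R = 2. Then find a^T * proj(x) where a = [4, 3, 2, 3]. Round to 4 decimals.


Step 1: Compute ||x|| (intermediates to 6 decimals).
||x|| = sqrt(5.2864^2 + (-2.8272)^2 + (-6.0119)^2 + (-1.1024)^2) = 8.561385
Step 2: Project.
Since ||x|| > R, scale = R/||x|| = 2/8.561385 = 0.233607, proj(x) = scale * x
proj(x) = [1.23494, -0.660454, -1.404422, -0.257528]
Step 3: Dot product.
a^T * proj(x) = 4*1.23494 + 3*(-0.660454) + 2*(-1.404422) + 3*(-0.257528) = -0.623


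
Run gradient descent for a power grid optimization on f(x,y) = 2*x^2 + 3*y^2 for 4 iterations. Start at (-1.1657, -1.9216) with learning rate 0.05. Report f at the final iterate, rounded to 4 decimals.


Gradient descent on f(x,y) = 2*x^2 + 3*y^2.
Starting point: (-1.1657, -1.9216), alpha = 0.05
Step 1: grad_x = 2*2*-1.1657 = -4.6628, grad_y = 2*3*-1.9216 = -11.5296
  x_1 = -1.1657 - 0.05*-4.6628 = -0.9326
  y_1 = -1.9216 - 0.05*-11.5296 = -1.3451
Step 2: grad_x = 2*2*-0.9326 = -3.7302, grad_y = 2*3*-1.3451 = -8.0707
  x_2 = -0.9326 - 0.05*-3.7302 = -0.746
  y_2 = -1.3451 - 0.05*-8.0707 = -0.9416
Step 3: grad_x = 2*2*-0.746 = -2.9842, grad_y = 2*3*-0.9416 = -5.6495
  x_3 = -0.746 - 0.05*-2.9842 = -0.5968
  y_3 = -0.9416 - 0.05*-5.6495 = -0.6591
Step 4: grad_x = 2*2*-0.5968 = -2.3874, grad_y = 2*3*-0.6591 = -3.9547
  x_4 = -0.5968 - 0.05*-2.3874 = -0.4775
  y_4 = -0.6591 - 0.05*-3.9547 = -0.4614
f(-0.4775, -0.4614) = 2*(-0.4775)^2 + 3*(-0.4614)^2 = 1.0946


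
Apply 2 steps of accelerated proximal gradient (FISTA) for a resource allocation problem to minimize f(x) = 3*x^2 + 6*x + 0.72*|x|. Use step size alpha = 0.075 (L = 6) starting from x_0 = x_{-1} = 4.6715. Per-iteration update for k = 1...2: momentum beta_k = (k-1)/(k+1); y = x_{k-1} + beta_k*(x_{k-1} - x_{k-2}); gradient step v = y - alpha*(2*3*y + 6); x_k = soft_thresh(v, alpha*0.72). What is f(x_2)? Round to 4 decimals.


FISTA on f(x) = 3*x^2 + 6*x + 0.72*|x|
L = 6, alpha = 0.075
Iteration 1: beta = 0.0, y = 4.6715 + 0.0*(4.6715 - 4.6715) = 4.6715
  grad(y) = 34.029, v = y - alpha*grad = 2.1193
  prox(v) = soft_thresh(2.1193, 0.054) = 2.0653
Iteration 2: beta = 0.3333, y = 2.0653 + 0.3333*(2.0653 - 4.6715) = 1.1966
  grad(y) = 13.1796, v = y - alpha*grad = 0.2081
  prox(v) = soft_thresh(0.2081, 0.054) = 0.1541
f(x_2) = 3*0.1541^2 + 6*0.1541 + 0.72*|0.1541| = 1.107


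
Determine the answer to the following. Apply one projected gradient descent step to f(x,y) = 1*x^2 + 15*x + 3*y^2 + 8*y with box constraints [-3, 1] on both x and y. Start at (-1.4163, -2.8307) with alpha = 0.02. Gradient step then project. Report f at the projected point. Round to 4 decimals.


Step 1: Compute gradient at (-1.4163, -2.8307).
grad_x = 2*1*-1.4163 + 15 = 12.1674
grad_y = 2*3*-2.8307 + 8 = -8.9842
Step 2: Gradient step.
x_raw = -1.4163 - 0.02*12.1674 = -1.6596
y_raw = -2.8307 - 0.02*-8.9842 = -2.651
Step 3: Project onto [-3, 1].
x_proj = clip(-1.6596) = -1.6596
y_proj = clip(-2.651) = -2.651
Step 4: Evaluate f.
f(-1.6596, -2.651) = -22.2648


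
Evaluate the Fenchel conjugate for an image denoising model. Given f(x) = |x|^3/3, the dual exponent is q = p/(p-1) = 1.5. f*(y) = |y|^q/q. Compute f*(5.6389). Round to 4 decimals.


The conjugate exponent q satisfies 1/p + 1/q = 1.
p = 3, so q = 3/(3 - 1) = 1.5
|y|^q = 5.6389^1.5 = 13.3903
f*(5.6389) = 13.3903 / 1.5 = 8.9269


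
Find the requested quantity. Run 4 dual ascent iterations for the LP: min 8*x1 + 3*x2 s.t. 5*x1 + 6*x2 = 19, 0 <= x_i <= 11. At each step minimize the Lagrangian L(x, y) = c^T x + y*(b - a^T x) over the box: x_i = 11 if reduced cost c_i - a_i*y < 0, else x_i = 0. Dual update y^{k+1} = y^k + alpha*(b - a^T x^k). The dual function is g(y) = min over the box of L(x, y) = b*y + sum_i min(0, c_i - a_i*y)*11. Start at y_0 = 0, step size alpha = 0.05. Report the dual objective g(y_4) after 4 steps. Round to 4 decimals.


Dual ascent for LP: min 8*x1 + 3*x2, 5*x1 + 6*x2 = 19, 0 <= x_i <= 11
Step 1: y^k = 0.0, reduced costs: (8.0, 3.0)
  x^k = (0.0, 0.0), subgradient = b - a^T x = 19.0
  y^{k+1} = 0.0 + 0.05*19.0 = 0.95
Step 2: y^k = 0.95, reduced costs: (3.25, -2.7)
  x^k = (0.0, 11.0), subgradient = b - a^T x = -47.0
  y^{k+1} = 0.95 + 0.05*-47.0 = -1.4
Step 3: y^k = -1.4, reduced costs: (15.0, 11.4)
  x^k = (0.0, 0.0), subgradient = b - a^T x = 19.0
  y^{k+1} = -1.4 + 0.05*19.0 = -0.45
Step 4: y^k = -0.45, reduced costs: (10.25, 5.7)
  x^k = (0.0, 0.0), subgradient = b - a^T x = 19.0
  y^{k+1} = -0.45 + 0.05*19.0 = 0.5
Dual objective at y_4 = 0.5: reduced costs (5.5, 0.0), box minimizer x = (0.0, 0.0)
g(y_4) = b*y + (c1 - a1*y)*x1 + (c2 - a2*y)*x2 = 19*0.5 + 5.5*0.0 + 0.0*0.0 = 9.5 + 0.0 + 0.0 = 9.5


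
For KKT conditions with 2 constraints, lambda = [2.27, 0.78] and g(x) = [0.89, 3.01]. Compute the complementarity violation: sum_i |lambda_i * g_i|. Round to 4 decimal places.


KKT complementary slackness check:
lambda_1 * g_1 = 2.27 * 0.89 = 2.0203
lambda_2 * g_2 = 0.78 * 3.01 = 2.3478
Total violation = 2.0203 + 2.3478 = 4.3681


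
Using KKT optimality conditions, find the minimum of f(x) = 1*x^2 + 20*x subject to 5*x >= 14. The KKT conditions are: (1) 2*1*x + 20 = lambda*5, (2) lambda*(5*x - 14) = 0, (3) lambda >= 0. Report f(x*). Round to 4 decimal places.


Step 1: Try lambda = 0 (constraint inactive).
x_unc = -20/(2*1) = -10.0
Check: 5*-10.0 = -50.0 < 14 -- violated!
Step 2: Constraint must be active: 5*x = 14
x* = 14/5 = 2.8
lambda = (2*1*2.8 + 20)/5 = 5.12
Step 3: Compute optimal value.
f(x*) = 1*2.8^2 + 20*2.8 = 63.84


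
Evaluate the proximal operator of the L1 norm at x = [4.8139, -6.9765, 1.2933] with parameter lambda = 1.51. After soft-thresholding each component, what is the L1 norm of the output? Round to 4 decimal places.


Soft-thresholding with lambda = 1.51:
prox(4.8139) = sign(4.8139)*max(|4.8139| - 1.51, 0) = 3.3039
prox(-6.9765) = sign(-6.9765)*max(|-6.9765| - 1.51, 0) = -5.4665
prox(1.2933) = sign(1.2933)*max(|1.2933| - 1.51, 0) = 0.0
prox(x) = [3.3039, -5.4665, 0.0]
||prox(x)||_1 = 3.3039 + 5.4665 + 0.0 = 8.7704


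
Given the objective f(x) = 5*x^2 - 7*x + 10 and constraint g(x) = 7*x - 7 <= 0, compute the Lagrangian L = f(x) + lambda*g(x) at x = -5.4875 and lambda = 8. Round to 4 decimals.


Step 1: Evaluate f(x).
f(-5.4875) = 5*(-5.4875)^2 - 7*(-5.4875) + 10 = 198.9758
Step 2: Evaluate g(x).
g(-5.4875) = 7*-5.4875 - 7 = -45.4125
Step 3: Compute Lagrangian.
L = 198.9758 + 8*-45.4125 = -164.3242
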